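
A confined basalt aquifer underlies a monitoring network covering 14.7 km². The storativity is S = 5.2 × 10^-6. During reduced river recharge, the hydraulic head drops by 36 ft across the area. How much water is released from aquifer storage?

A = 14.7 km² = 1.47 × 10^7 m²
Δh = 36 ft = 10.97 m
ΔV = S × A × Δh = 5.2 × 10^-6 × 1.47 × 10^7 m² × 10.97 m = 838.8 m³

ΔV ≈ 839 m³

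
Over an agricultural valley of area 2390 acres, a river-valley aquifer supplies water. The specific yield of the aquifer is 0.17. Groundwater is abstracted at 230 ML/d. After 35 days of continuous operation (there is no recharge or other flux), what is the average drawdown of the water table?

A = 2390 acres = 9.672 × 10^6 m²
Q = 230 ML/d = 2.3 × 10^5 m³/d
ΔV = Q × t = 2.3 × 10^5 m³/d × 35 d = 8.05 × 10^6 m³
Δh = ΔV / (Sy × A) = 8.05 × 10^6 / (0.17 × 9.672 × 10^6) = 4.896 m

Δh ≈ 4.9 m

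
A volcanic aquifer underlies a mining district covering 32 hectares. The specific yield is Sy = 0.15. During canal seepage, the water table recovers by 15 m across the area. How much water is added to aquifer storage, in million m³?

A = 32 hectares = 3.2 × 10^5 m²
ΔV = Sy × A × Δh = 0.15 × 3.2 × 10^5 m² × 15 m = 7.2 × 10^5 m³
ΔV = 7.2 × 10^5 m³ = 0.72 million m³

ΔV ≈ 0.72 million m³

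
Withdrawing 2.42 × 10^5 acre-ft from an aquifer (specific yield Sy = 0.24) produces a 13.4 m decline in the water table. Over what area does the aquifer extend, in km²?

ΔV = 2.42 × 10^5 acre-ft = 2.985 × 10^8 m³
A = ΔV / (Sy × Δh) = 2.985 × 10^8 / (0.24 × 13.4) = 9.282 × 10^7 m²
A = 9.282 × 10^7 m² = 92.82 km²

A ≈ 92.8 km²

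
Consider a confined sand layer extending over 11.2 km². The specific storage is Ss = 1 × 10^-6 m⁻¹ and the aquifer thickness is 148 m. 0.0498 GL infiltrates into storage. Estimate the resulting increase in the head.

S = Ss × b = 1 × 10^-6 m⁻¹ × 148 m = 1.48 × 10^-4
A = 11.2 km² = 1.12 × 10^7 m²
ΔV = 0.0498 GL = 49800 m³
Δh = ΔV / (S × A) = 49800 m³ / (1.48 × 10^-4 × 1.12 × 10^7 m²) = 30.04 m

Δh ≈ 30 m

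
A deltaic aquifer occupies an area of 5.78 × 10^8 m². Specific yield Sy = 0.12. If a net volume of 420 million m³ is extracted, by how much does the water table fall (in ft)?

ΔV = 420 million m³ = 4.2 × 10^8 m³
Δh = ΔV / (Sy × A) = 4.2 × 10^8 m³ / (0.12 × 5.78 × 10^8 m²) = 6.055 m
Δh = 6.055 m = 19.87 ft

Δh ≈ 19.9 ft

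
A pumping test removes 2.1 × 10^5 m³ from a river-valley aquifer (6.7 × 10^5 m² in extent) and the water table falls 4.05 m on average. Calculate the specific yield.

Sy ≈ 0.077

Sy = ΔV / (A × Δh) = 2.1 × 10^5 m³ / (6.7 × 10^5 m² × 4.05 m) = 0.07739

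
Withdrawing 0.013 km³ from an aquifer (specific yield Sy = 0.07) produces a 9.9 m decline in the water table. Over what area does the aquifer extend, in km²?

A ≈ 18.8 km²

ΔV = 0.013 km³ = 1.3 × 10^7 m³
A = ΔV / (Sy × Δh) = 1.3 × 10^7 / (0.07 × 9.9) = 1.876 × 10^7 m²
A = 1.876 × 10^7 m² = 18.76 km²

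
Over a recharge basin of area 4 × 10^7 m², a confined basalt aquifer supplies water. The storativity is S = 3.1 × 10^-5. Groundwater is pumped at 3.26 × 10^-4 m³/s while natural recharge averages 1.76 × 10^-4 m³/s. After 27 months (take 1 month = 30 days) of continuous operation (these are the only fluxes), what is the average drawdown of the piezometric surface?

Net abstraction = 3.26 × 10^-4 − 1.76 × 10^-4 = 1.5 × 10^-4 m³/s
Q_net = 1.5 × 10^-4 m³/s = 12.96 m³/d
t = 27 months = 810 d
ΔV = Q × t = 12.96 m³/d × 810 d = 10500 m³
Δh = ΔV / (S × A) = 10500 / (3.1 × 10^-5 × 4 × 10^7) = 8.466 m

Δh ≈ 8.47 m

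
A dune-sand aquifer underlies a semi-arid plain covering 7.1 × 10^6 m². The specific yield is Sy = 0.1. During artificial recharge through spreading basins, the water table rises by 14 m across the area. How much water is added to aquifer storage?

ΔV = Sy × A × Δh = 0.1 × 7.1 × 10^6 m² × 14 m = 9.94 × 10^6 m³

ΔV ≈ 9.94 × 10^6 m³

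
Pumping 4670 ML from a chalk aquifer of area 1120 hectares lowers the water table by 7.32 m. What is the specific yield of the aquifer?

Sy ≈ 0.057

A = 1120 hectares = 1.12 × 10^7 m²
ΔV = 4670 ML = 4.67 × 10^6 m³
Sy = ΔV / (A × Δh) = 4.67 × 10^6 m³ / (1.12 × 10^7 m² × 7.32 m) = 0.05696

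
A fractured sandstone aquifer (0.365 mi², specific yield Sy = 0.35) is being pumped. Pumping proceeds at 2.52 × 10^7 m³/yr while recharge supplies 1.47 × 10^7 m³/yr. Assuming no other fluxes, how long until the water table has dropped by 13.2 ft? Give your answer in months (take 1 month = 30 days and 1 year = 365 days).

A = 0.365 mi² = 9.453 × 10^5 m²
Δh = 13.2 ft = 4.023 m
ΔV = Sy × A × Δh = 0.35 × 9.453 × 10^5 × 4.023 = 1.331 × 10^6 m³
Net withdrawal = 2.52 × 10^7 − 1.47 × 10^7 = 1.05 × 10^7 m³/yr = 28770 m³/d
t = ΔV / Q = 1.331 × 10^6 m³ / 28770 m³/d = 46.28 d
t = 46.28 d ≈ 1.543 months

t ≈ 1.54 months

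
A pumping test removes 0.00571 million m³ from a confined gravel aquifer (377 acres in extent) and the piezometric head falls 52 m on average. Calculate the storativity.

S ≈ 7.2 × 10^-5

A = 377 acres = 1.526 × 10^6 m²
ΔV = 0.00571 million m³ = 5710 m³
S = ΔV / (A × Δh) = 5710 m³ / (1.526 × 10^6 m² × 52 m) = 7.197 × 10^-5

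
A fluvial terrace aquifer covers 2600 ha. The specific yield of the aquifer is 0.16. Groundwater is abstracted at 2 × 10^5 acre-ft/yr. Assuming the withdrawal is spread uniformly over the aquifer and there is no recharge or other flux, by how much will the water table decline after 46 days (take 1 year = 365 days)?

A = 2600 ha = 2.6 × 10^7 m²
Q = 2 × 10^5 acre-ft/yr = 6.759 × 10^5 m³/d
ΔV = Q × t = 6.759 × 10^5 m³/d × 46 d = 3.109 × 10^7 m³
Δh = ΔV / (Sy × A) = 3.109 × 10^7 / (0.16 × 2.6 × 10^7) = 7.474 m

Δh ≈ 7.47 m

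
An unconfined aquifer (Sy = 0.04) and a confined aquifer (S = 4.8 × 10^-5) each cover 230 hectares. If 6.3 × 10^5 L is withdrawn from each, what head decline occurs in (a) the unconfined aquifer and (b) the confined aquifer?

Δh_u ≈ 0.00685 m; Δh_c ≈ 5.71 m

A = 230 hectares = 2.3 × 10^6 m²
ΔV = 6.3 × 10^5 L = 630 m³
Unconfined: Δh_u = ΔV/(Sy·A) = 630/(0.04 × 2.3 × 10^6) = 0.006848 m
Confined: Δh_c = ΔV/(S·A) = 630/(4.8 × 10^-5 × 2.3 × 10^6) = 5.707 m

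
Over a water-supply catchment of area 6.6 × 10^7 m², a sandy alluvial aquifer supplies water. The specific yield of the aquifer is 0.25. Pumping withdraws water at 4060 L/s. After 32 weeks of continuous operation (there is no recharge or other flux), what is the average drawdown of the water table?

Δh ≈ 4.76 m

Q = 4060 L/s = 3.508 × 10^5 m³/d
t = 32 weeks = 224 d
ΔV = Q × t = 3.508 × 10^5 m³/d × 224 d = 7.858 × 10^7 m³
Δh = ΔV / (Sy × A) = 7.858 × 10^7 / (0.25 × 6.6 × 10^7) = 4.762 m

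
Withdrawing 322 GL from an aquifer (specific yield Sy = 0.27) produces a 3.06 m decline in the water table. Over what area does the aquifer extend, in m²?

A ≈ 3.9 × 10^8 m²

ΔV = 322 GL = 3.22 × 10^8 m³
A = ΔV / (Sy × Δh) = 3.22 × 10^8 / (0.27 × 3.06) = 3.897 × 10^8 m²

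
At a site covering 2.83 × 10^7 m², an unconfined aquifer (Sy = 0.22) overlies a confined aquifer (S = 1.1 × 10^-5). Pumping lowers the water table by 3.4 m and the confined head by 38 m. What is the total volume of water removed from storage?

Unconfined: ΔV_u = Sy × A × Δh_u = 0.22 × 2.83 × 10^7 × 3.4 = 2.117 × 10^7 m³
Confined: ΔV_c = S × A × Δh_c = 1.1 × 10^-5 × 2.83 × 10^7 × 38 = 11830 m³
Total ΔV = 2.117 × 10^7 + 11830 = 2.118 × 10^7 m³

ΔV ≈ 2.12 × 10^7 m³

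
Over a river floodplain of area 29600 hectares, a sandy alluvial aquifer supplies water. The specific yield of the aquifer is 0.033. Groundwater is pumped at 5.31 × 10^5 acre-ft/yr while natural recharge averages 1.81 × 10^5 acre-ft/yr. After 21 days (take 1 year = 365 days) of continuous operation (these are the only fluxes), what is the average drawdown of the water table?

Δh ≈ 2.54 m

A = 29600 hectares = 2.96 × 10^8 m²
Net abstraction = 5.31 × 10^5 − 1.81 × 10^5 = 3.5 × 10^5 acre-ft/yr
Q_net = 3.5 × 10^5 acre-ft/yr = 1.183 × 10^6 m³/d
ΔV = Q × t = 1.183 × 10^6 m³/d × 21 d = 2.484 × 10^7 m³
Δh = ΔV / (Sy × A) = 2.484 × 10^7 / (0.033 × 2.96 × 10^8) = 2.543 m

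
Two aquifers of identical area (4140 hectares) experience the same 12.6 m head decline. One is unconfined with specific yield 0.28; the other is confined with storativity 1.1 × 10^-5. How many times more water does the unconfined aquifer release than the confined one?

ΔV_u / ΔV_c ≈ 25500

A = 4140 hectares = 4.14 × 10^7 m²
Unconfined: ΔV_u = Sy × A × Δh = 0.28 × 4.14 × 10^7 × 12.6 = 1.461 × 10^8 m³
Confined: ΔV_c = S × A × Δh = 1.1 × 10^-5 × 4.14 × 10^7 × 12.6 = 5738 m³
Ratio = ΔV_u / ΔV_c = Sy / S = 0.28 / 1.1 × 10^-5 = 25450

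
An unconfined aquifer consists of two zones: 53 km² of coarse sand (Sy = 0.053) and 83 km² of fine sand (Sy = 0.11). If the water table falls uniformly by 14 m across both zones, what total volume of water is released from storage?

A₁ = 53 km² = 5.3 × 10^7 m²; A₂ = 83 km² = 8.3 × 10^7 m²
ΔV₁ = 0.053 × 5.3 × 10^7 × 14 = 3.933 × 10^7 m³
ΔV₂ = 0.11 × 8.3 × 10^7 × 14 = 1.278 × 10^8 m³
ΔV = ΔV₁ + ΔV₂ = 1.671 × 10^8 m³

ΔV ≈ 1.67 × 10^8 m³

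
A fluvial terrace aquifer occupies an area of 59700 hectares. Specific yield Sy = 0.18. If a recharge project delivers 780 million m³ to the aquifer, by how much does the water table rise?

A = 59700 hectares = 5.97 × 10^8 m²
ΔV = 780 million m³ = 7.8 × 10^8 m³
Δh = ΔV / (Sy × A) = 7.8 × 10^8 m³ / (0.18 × 5.97 × 10^8 m²) = 7.259 m

Δh ≈ 7.26 m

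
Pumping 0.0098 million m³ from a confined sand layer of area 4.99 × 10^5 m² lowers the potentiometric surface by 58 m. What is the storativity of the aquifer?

ΔV = 0.0098 million m³ = 9800 m³
S = ΔV / (A × Δh) = 9800 m³ / (4.99 × 10^5 m² × 58 m) = 3.386 × 10^-4

S ≈ 3.4 × 10^-4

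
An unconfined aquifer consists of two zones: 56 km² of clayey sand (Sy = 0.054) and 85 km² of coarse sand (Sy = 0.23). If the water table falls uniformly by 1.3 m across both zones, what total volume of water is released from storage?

ΔV ≈ 2.93 × 10^7 m³

A₁ = 56 km² = 5.6 × 10^7 m²; A₂ = 85 km² = 8.5 × 10^7 m²
ΔV₁ = 0.054 × 5.6 × 10^7 × 1.3 = 3.931 × 10^6 m³
ΔV₂ = 0.23 × 8.5 × 10^7 × 1.3 = 2.542 × 10^7 m³
ΔV = ΔV₁ + ΔV₂ = 2.935 × 10^7 m³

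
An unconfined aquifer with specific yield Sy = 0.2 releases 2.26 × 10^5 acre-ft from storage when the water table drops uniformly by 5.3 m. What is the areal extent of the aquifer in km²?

A ≈ 263 km²

ΔV = 2.26 × 10^5 acre-ft = 2.788 × 10^8 m³
A = ΔV / (Sy × Δh) = 2.788 × 10^8 / (0.2 × 5.3) = 2.63 × 10^8 m²
A = 2.63 × 10^8 m² = 263 km²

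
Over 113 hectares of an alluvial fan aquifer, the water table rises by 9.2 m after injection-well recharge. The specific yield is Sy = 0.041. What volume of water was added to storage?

A = 113 hectares = 1.13 × 10^6 m²
ΔV = Sy × A × Δh = 0.041 × 1.13 × 10^6 m² × 9.2 m = 4.262 × 10^5 m³

ΔV ≈ 4.26 × 10^5 m³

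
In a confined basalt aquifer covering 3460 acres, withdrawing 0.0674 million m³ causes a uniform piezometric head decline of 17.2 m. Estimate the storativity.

S ≈ 2.8 × 10^-4

A = 3460 acres = 1.4 × 10^7 m²
ΔV = 0.0674 million m³ = 67400 m³
S = ΔV / (A × Δh) = 67400 m³ / (1.4 × 10^7 m² × 17.2 m) = 2.799 × 10^-4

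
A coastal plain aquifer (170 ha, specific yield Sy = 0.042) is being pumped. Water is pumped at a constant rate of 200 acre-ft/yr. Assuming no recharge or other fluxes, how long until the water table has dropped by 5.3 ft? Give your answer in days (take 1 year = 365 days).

A = 170 ha = 1.7 × 10^6 m²
Δh = 5.3 ft = 1.615 m
ΔV = Sy × A × Δh = 0.042 × 1.7 × 10^6 × 1.615 = 1.153 × 10^5 m³
Q = 200 acre-ft/yr = 675.9 m³/d
t = ΔV / Q = 1.153 × 10^5 m³ / 675.9 m³/d = 170.7 d

t ≈ 171 days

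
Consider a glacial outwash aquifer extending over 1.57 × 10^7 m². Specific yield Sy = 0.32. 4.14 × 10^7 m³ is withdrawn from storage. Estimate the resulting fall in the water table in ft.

Δh ≈ 27 ft

Δh = ΔV / (Sy × A) = 4.14 × 10^7 m³ / (0.32 × 1.57 × 10^7 m²) = 8.24 m
Δh = 8.24 m = 27.04 ft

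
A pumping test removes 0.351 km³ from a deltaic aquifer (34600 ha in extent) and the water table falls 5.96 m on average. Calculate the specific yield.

Sy ≈ 0.17

A = 34600 ha = 3.46 × 10^8 m²
ΔV = 0.351 km³ = 3.51 × 10^8 m³
Sy = ΔV / (A × Δh) = 3.51 × 10^8 m³ / (3.46 × 10^8 m² × 5.96 m) = 0.1702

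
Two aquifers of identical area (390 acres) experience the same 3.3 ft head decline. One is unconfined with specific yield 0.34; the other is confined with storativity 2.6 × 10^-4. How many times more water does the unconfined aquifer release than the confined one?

ΔV_u / ΔV_c ≈ 1310

A = 390 acres = 1.578 × 10^6 m²
Δh = 3.3 ft = 1.006 m
Unconfined: ΔV_u = Sy × A × Δh = 0.34 × 1.578 × 10^6 × 1.006 = 5.397 × 10^5 m³
Confined: ΔV_c = S × A × Δh = 2.6 × 10^-4 × 1.578 × 10^6 × 1.006 = 412.7 m³
Ratio = ΔV_u / ΔV_c = Sy / S = 0.34 / 2.6 × 10^-4 = 1308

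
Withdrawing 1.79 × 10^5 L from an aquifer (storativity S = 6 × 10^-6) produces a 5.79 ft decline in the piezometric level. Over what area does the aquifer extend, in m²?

Δh = 5.79 ft = 1.765 m
ΔV = 1.79 × 10^5 L = 179 m³
A = ΔV / (S × Δh) = 179 / (6 × 10^-6 × 1.765) = 1.69 × 10^7 m²

A ≈ 1.69 × 10^7 m²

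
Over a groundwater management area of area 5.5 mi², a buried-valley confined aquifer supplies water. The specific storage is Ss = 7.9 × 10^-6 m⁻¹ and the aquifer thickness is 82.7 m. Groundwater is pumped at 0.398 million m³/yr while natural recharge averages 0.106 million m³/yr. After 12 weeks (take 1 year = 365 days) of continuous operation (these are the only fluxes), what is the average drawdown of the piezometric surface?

S = Ss × b = 7.9 × 10^-6 m⁻¹ × 82.7 m = 6.533 × 10^-4
A = 5.5 mi² = 1.424 × 10^7 m²
Net abstraction = 0.398 − 0.106 = 0.292 million m³/yr
Q_net = 0.292 million m³/yr = 800 m³/d
t = 12 weeks = 84 d
ΔV = Q × t = 800 m³/d × 84 d = 67200 m³
Δh = ΔV / (S × A) = 67200 / (6.533 × 10^-4 × 1.424 × 10^7) = 7.221 m

Δh ≈ 7.22 m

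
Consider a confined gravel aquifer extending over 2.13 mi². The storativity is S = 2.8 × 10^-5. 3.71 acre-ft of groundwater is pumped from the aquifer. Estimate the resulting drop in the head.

Δh ≈ 29.6 m

A = 2.13 mi² = 5.517 × 10^6 m²
ΔV = 3.71 acre-ft = 4576 m³
Δh = ΔV / (S × A) = 4576 m³ / (2.8 × 10^-5 × 5.517 × 10^6 m²) = 29.63 m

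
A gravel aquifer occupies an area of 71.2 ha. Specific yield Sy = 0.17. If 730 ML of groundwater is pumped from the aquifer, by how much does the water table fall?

Δh ≈ 6.03 m

A = 71.2 ha = 7.12 × 10^5 m²
ΔV = 730 ML = 7.3 × 10^5 m³
Δh = ΔV / (Sy × A) = 7.3 × 10^5 m³ / (0.17 × 7.12 × 10^5 m²) = 6.031 m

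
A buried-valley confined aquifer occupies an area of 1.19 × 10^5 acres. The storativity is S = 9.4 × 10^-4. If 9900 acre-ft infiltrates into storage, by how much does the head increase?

Δh ≈ 27 m

A = 1.19 × 10^5 acres = 4.816 × 10^8 m²
ΔV = 9900 acre-ft = 1.221 × 10^7 m³
Δh = ΔV / (S × A) = 1.221 × 10^7 m³ / (9.4 × 10^-4 × 4.816 × 10^8 m²) = 26.98 m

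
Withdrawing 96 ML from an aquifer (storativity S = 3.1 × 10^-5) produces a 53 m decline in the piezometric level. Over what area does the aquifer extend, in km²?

ΔV = 96 ML = 96000 m³
A = ΔV / (S × Δh) = 96000 / (3.1 × 10^-5 × 53) = 5.843 × 10^7 m²
A = 5.843 × 10^7 m² = 58.43 km²

A ≈ 58.4 km²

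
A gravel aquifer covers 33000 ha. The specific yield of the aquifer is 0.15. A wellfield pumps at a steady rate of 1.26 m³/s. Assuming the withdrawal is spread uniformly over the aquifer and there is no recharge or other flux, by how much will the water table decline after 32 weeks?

Δh ≈ 0.493 m

A = 33000 ha = 3.3 × 10^8 m²
Q = 1.26 m³/s = 1.089 × 10^5 m³/d
t = 32 weeks = 224 d
ΔV = Q × t = 1.089 × 10^5 m³/d × 224 d = 2.439 × 10^7 m³
Δh = ΔV / (Sy × A) = 2.439 × 10^7 / (0.15 × 3.3 × 10^8) = 0.4926 m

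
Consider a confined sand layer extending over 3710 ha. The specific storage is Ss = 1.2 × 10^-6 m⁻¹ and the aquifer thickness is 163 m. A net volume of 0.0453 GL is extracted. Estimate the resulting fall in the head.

Δh ≈ 6.24 m

S = Ss × b = 1.2 × 10^-6 m⁻¹ × 163 m = 1.956 × 10^-4
A = 3710 ha = 3.71 × 10^7 m²
ΔV = 0.0453 GL = 45300 m³
Δh = ΔV / (S × A) = 45300 m³ / (1.956 × 10^-4 × 3.71 × 10^7 m²) = 6.242 m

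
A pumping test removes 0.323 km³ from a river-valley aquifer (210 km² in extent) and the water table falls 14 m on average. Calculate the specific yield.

Sy ≈ 0.11

A = 210 km² = 2.1 × 10^8 m²
ΔV = 0.323 km³ = 3.23 × 10^8 m³
Sy = ΔV / (A × Δh) = 3.23 × 10^8 m³ / (2.1 × 10^8 m² × 14 m) = 0.1099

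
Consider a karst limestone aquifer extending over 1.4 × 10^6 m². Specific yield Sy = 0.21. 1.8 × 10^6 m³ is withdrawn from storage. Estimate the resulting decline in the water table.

Δh = ΔV / (Sy × A) = 1.8 × 10^6 m³ / (0.21 × 1.4 × 10^6 m²) = 6.122 m

Δh ≈ 6.12 m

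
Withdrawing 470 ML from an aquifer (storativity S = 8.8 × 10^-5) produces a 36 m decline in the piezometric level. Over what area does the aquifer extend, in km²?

ΔV = 470 ML = 4.7 × 10^5 m³
A = ΔV / (S × Δh) = 4.7 × 10^5 / (8.8 × 10^-5 × 36) = 1.484 × 10^8 m²
A = 1.484 × 10^8 m² = 148.4 km²

A ≈ 148 km²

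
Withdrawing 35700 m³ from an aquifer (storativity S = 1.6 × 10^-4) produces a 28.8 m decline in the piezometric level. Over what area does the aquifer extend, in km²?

A ≈ 7.75 km²

A = ΔV / (S × Δh) = 35700 / (1.6 × 10^-4 × 28.8) = 7.747 × 10^6 m²
A = 7.747 × 10^6 m² = 7.747 km²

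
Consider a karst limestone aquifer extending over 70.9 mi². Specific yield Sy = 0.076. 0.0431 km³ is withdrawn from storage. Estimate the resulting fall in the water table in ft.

Δh ≈ 10.1 ft

A = 70.9 mi² = 1.836 × 10^8 m²
ΔV = 0.0431 km³ = 4.31 × 10^7 m³
Δh = ΔV / (Sy × A) = 4.31 × 10^7 m³ / (0.076 × 1.836 × 10^8 m²) = 3.088 m
Δh = 3.088 m = 10.13 ft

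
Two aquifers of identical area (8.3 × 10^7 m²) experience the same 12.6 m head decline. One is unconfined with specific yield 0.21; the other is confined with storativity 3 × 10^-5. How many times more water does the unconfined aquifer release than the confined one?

Unconfined: ΔV_u = Sy × A × Δh = 0.21 × 8.3 × 10^7 × 12.6 = 2.196 × 10^8 m³
Confined: ΔV_c = S × A × Δh = 3 × 10^-5 × 8.3 × 10^7 × 12.6 = 31370 m³
Ratio = ΔV_u / ΔV_c = Sy / S = 0.21 / 3 × 10^-5 = 7000

ΔV_u / ΔV_c ≈ 7000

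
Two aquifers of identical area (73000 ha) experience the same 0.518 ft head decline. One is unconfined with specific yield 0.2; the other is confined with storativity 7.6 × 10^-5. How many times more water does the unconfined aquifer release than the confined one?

A = 73000 ha = 7.3 × 10^8 m²
Δh = 0.518 ft = 0.1579 m
Unconfined: ΔV_u = Sy × A × Δh = 0.2 × 7.3 × 10^8 × 0.1579 = 2.305 × 10^7 m³
Confined: ΔV_c = S × A × Δh = 7.6 × 10^-5 × 7.3 × 10^8 × 0.1579 = 8760 m³
Ratio = ΔV_u / ΔV_c = Sy / S = 0.2 / 7.6 × 10^-5 = 2632

ΔV_u / ΔV_c ≈ 2630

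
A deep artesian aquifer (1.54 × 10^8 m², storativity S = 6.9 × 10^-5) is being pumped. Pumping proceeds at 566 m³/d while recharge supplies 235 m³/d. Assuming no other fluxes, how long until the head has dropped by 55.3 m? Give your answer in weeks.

t ≈ 254 weeks

ΔV = S × A × Δh = 6.9 × 10^-5 × 1.54 × 10^8 × 55.3 = 5.876 × 10^5 m³
Net withdrawal = 566 − 235 = 331 m³/d
t = ΔV / Q = 5.876 × 10^5 m³ / 331 m³/d = 1775 d
t = 1775 d ≈ 253.6 weeks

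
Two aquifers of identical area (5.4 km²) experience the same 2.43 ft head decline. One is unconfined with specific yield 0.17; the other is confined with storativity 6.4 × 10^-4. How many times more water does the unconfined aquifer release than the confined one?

A = 5.4 km² = 5.4 × 10^6 m²
Δh = 2.43 ft = 0.7407 m
Unconfined: ΔV_u = Sy × A × Δh = 0.17 × 5.4 × 10^6 × 0.7407 = 6.799 × 10^5 m³
Confined: ΔV_c = S × A × Δh = 6.4 × 10^-4 × 5.4 × 10^6 × 0.7407 = 2560 m³
Ratio = ΔV_u / ΔV_c = Sy / S = 0.17 / 6.4 × 10^-4 = 265.6

ΔV_u / ΔV_c ≈ 266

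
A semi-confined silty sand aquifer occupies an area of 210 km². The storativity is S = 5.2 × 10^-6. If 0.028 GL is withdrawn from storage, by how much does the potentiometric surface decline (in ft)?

Δh ≈ 84.1 ft

A = 210 km² = 2.1 × 10^8 m²
ΔV = 0.028 GL = 28000 m³
Δh = ΔV / (S × A) = 28000 m³ / (5.2 × 10^-6 × 2.1 × 10^8 m²) = 25.64 m
Δh = 25.64 m = 84.12 ft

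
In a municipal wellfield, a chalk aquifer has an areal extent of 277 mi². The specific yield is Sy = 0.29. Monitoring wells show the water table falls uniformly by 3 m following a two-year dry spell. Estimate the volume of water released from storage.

ΔV ≈ 6.24 × 10^8 m³

A = 277 mi² = 7.174 × 10^8 m²
ΔV = Sy × A × Δh = 0.29 × 7.174 × 10^8 m² × 3 m = 6.242 × 10^8 m³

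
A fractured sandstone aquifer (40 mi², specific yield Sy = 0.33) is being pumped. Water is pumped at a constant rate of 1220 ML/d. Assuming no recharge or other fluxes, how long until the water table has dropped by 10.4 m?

t ≈ 291 days

A = 40 mi² = 1.036 × 10^8 m²
ΔV = Sy × A × Δh = 0.33 × 1.036 × 10^8 × 10.4 = 3.556 × 10^8 m³
Q = 1220 ML/d = 1.22 × 10^6 m³/d
t = ΔV / Q = 3.556 × 10^8 m³ / 1.22 × 10^6 m³/d = 291.4 d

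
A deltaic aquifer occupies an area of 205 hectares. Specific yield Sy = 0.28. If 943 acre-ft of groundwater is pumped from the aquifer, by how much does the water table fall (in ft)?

A = 205 hectares = 2.05 × 10^6 m²
ΔV = 943 acre-ft = 1.163 × 10^6 m³
Δh = ΔV / (Sy × A) = 1.163 × 10^6 m³ / (0.28 × 2.05 × 10^6 m²) = 2.026 m
Δh = 2.026 m = 6.648 ft

Δh ≈ 6.65 ft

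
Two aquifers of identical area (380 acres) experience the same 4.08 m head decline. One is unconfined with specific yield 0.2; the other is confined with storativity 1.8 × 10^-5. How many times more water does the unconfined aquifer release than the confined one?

A = 380 acres = 1.538 × 10^6 m²
Unconfined: ΔV_u = Sy × A × Δh = 0.2 × 1.538 × 10^6 × 4.08 = 1.255 × 10^6 m³
Confined: ΔV_c = S × A × Δh = 1.8 × 10^-5 × 1.538 × 10^6 × 4.08 = 112.9 m³
Ratio = ΔV_u / ΔV_c = Sy / S = 0.2 / 1.8 × 10^-5 = 11110

ΔV_u / ΔV_c ≈ 11100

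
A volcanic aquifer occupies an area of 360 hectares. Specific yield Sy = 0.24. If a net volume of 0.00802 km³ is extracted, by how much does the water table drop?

Δh ≈ 9.28 m

A = 360 hectares = 3.6 × 10^6 m²
ΔV = 0.00802 km³ = 8.02 × 10^6 m³
Δh = ΔV / (Sy × A) = 8.02 × 10^6 m³ / (0.24 × 3.6 × 10^6 m²) = 9.282 m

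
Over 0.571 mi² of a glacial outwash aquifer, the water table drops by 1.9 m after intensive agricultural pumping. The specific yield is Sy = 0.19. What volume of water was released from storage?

A = 0.571 mi² = 1.479 × 10^6 m²
ΔV = Sy × A × Δh = 0.19 × 1.479 × 10^6 m² × 1.9 m = 5.339 × 10^5 m³

ΔV ≈ 5.34 × 10^5 m³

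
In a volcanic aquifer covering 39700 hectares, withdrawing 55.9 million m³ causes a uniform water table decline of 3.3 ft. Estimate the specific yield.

Sy ≈ 0.14

A = 39700 hectares = 3.97 × 10^8 m²
Δh = 3.3 ft = 1.006 m
ΔV = 55.9 million m³ = 5.59 × 10^7 m³
Sy = ΔV / (A × Δh) = 5.59 × 10^7 m³ / (3.97 × 10^8 m² × 1.006 m) = 0.14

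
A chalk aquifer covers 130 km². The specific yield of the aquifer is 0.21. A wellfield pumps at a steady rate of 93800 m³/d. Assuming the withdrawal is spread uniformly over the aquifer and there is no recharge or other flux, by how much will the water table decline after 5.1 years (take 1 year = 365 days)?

A = 130 km² = 1.3 × 10^8 m²
t = 5.1 years = 1861 d
ΔV = Q × t = 93800 m³/d × 1861 d = 1.746 × 10^8 m³
Δh = ΔV / (Sy × A) = 1.746 × 10^8 / (0.21 × 1.3 × 10^8) = 6.396 m

Δh ≈ 6.4 m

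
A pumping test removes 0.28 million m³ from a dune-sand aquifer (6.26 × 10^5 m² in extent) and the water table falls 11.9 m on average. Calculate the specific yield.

ΔV = 0.28 million m³ = 2.8 × 10^5 m³
Sy = ΔV / (A × Δh) = 2.8 × 10^5 m³ / (6.26 × 10^5 m² × 11.9 m) = 0.03759

Sy ≈ 0.038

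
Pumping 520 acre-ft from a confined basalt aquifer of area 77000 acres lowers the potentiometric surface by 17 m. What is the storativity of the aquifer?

S ≈ 1.2 × 10^-4

A = 77000 acres = 3.116 × 10^8 m²
ΔV = 520 acre-ft = 6.414 × 10^5 m³
S = ΔV / (A × Δh) = 6.414 × 10^5 m³ / (3.116 × 10^8 m² × 17 m) = 1.211 × 10^-4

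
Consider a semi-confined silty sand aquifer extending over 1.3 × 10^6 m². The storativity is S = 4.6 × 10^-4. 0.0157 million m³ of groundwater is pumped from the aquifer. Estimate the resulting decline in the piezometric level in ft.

Δh ≈ 86.1 ft

ΔV = 0.0157 million m³ = 15700 m³
Δh = ΔV / (S × A) = 15700 m³ / (4.6 × 10^-4 × 1.3 × 10^6 m²) = 26.25 m
Δh = 26.25 m = 86.14 ft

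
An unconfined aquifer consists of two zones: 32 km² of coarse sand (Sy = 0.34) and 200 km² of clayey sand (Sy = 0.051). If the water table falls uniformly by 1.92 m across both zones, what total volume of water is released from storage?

A₁ = 32 km² = 3.2 × 10^7 m²; A₂ = 200 km² = 2 × 10^8 m²
ΔV₁ = 0.34 × 3.2 × 10^7 × 1.92 = 2.089 × 10^7 m³
ΔV₂ = 0.051 × 2 × 10^8 × 1.92 = 1.958 × 10^7 m³
ΔV = ΔV₁ + ΔV₂ = 4.047 × 10^7 m³

ΔV ≈ 4.05 × 10^7 m³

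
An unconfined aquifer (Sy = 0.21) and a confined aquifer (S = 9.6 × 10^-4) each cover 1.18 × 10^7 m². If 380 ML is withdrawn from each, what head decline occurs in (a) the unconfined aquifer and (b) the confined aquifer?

Δh_u ≈ 0.153 m; Δh_c ≈ 33.5 m

ΔV = 380 ML = 3.8 × 10^5 m³
Unconfined: Δh_u = ΔV/(Sy·A) = 3.8 × 10^5/(0.21 × 1.18 × 10^7) = 0.1533 m
Confined: Δh_c = ΔV/(S·A) = 3.8 × 10^5/(9.6 × 10^-4 × 1.18 × 10^7) = 33.55 m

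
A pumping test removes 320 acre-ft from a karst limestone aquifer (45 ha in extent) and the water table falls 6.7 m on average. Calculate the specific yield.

Sy ≈ 0.13

A = 45 ha = 4.5 × 10^5 m²
ΔV = 320 acre-ft = 3.947 × 10^5 m³
Sy = ΔV / (A × Δh) = 3.947 × 10^5 m³ / (4.5 × 10^5 m² × 6.7 m) = 0.1309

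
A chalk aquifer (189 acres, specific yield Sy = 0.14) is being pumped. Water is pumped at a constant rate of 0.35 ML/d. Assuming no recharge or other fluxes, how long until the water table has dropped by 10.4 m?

t ≈ 3180 days

A = 189 acres = 7.649 × 10^5 m²
ΔV = Sy × A × Δh = 0.14 × 7.649 × 10^5 × 10.4 = 1.114 × 10^6 m³
Q = 0.35 ML/d = 350 m³/d
t = ΔV / Q = 1.114 × 10^6 m³ / 350 m³/d = 3182 d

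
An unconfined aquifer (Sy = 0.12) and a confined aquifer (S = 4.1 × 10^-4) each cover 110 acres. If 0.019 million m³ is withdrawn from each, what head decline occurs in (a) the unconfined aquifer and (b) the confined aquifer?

Δh_u ≈ 0.356 m; Δh_c ≈ 104 m

A = 110 acres = 4.452 × 10^5 m²
ΔV = 0.019 million m³ = 19000 m³
Unconfined: Δh_u = ΔV/(Sy·A) = 19000/(0.12 × 4.452 × 10^5) = 0.3557 m
Confined: Δh_c = ΔV/(S·A) = 19000/(4.1 × 10^-4 × 4.452 × 10^5) = 104.1 m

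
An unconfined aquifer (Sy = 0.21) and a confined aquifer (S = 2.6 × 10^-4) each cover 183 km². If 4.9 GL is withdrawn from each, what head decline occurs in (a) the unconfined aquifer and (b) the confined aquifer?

Δh_u ≈ 0.128 m; Δh_c ≈ 103 m

A = 183 km² = 1.83 × 10^8 m²
ΔV = 4.9 GL = 4.9 × 10^6 m³
Unconfined: Δh_u = ΔV/(Sy·A) = 4.9 × 10^6/(0.21 × 1.83 × 10^8) = 0.1275 m
Confined: Δh_c = ΔV/(S·A) = 4.9 × 10^6/(2.6 × 10^-4 × 1.83 × 10^8) = 103 m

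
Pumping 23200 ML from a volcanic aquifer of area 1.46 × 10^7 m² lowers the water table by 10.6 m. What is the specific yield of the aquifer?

Sy ≈ 0.15

ΔV = 23200 ML = 2.32 × 10^7 m³
Sy = ΔV / (A × Δh) = 2.32 × 10^7 m³ / (1.46 × 10^7 m² × 10.6 m) = 0.1499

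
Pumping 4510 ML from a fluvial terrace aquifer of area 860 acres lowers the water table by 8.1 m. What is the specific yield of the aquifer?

Sy ≈ 0.16

A = 860 acres = 3.48 × 10^6 m²
ΔV = 4510 ML = 4.51 × 10^6 m³
Sy = ΔV / (A × Δh) = 4.51 × 10^6 m³ / (3.48 × 10^6 m² × 8.1 m) = 0.16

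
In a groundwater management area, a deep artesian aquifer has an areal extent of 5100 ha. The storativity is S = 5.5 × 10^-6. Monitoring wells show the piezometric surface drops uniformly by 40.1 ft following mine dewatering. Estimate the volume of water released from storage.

ΔV ≈ 3430 m³

A = 5100 ha = 5.1 × 10^7 m²
Δh = 40.1 ft = 12.22 m
ΔV = S × A × Δh = 5.5 × 10^-6 × 5.1 × 10^7 m² × 12.22 m = 3428 m³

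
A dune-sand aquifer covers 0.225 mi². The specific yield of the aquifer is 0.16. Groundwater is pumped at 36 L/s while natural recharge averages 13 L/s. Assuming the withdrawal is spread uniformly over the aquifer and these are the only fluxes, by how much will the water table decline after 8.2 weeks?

A = 0.225 mi² = 5.827 × 10^5 m²
Net abstraction = 36 − 13 = 23 L/s
Q_net = 23 L/s = 1987 m³/d
t = 8.2 weeks = 57.4 d
ΔV = Q × t = 1987 m³/d × 57.4 d = 1.141 × 10^5 m³
Δh = ΔV / (Sy × A) = 1.141 × 10^5 / (0.16 × 5.827 × 10^5) = 1.223 m

Δh ≈ 1.22 m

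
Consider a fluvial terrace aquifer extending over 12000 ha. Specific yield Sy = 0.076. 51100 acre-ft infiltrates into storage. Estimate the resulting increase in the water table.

Δh ≈ 6.91 m

A = 12000 ha = 1.2 × 10^8 m²
ΔV = 51100 acre-ft = 6.303 × 10^7 m³
Δh = ΔV / (Sy × A) = 6.303 × 10^7 m³ / (0.076 × 1.2 × 10^8 m²) = 6.911 m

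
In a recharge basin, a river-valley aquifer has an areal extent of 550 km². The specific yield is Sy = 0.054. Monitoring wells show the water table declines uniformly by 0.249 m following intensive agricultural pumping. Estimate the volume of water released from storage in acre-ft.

ΔV ≈ 6000 acre-ft

A = 550 km² = 5.5 × 10^8 m²
ΔV = Sy × A × Δh = 0.054 × 5.5 × 10^8 m² × 0.249 m = 7.395 × 10^6 m³
ΔV = 7.395 × 10^6 m³ = 5995 acre-ft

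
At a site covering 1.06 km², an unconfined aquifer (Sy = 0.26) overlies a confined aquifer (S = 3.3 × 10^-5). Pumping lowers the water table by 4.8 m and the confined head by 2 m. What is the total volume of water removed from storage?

A = 1.06 km² = 1.06 × 10^6 m²
Unconfined: ΔV_u = Sy × A × Δh_u = 0.26 × 1.06 × 10^6 × 4.8 = 1.323 × 10^6 m³
Confined: ΔV_c = S × A × Δh_c = 3.3 × 10^-5 × 1.06 × 10^6 × 2 = 69.96 m³
Total ΔV = 1.323 × 10^6 + 69.96 = 1.323 × 10^6 m³

ΔV ≈ 1.32 × 10^6 m³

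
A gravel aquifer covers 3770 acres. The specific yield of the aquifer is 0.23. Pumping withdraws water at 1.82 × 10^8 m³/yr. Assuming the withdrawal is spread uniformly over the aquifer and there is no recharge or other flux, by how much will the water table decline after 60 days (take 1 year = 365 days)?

Δh ≈ 8.53 m

A = 3770 acres = 1.526 × 10^7 m²
Q = 1.82 × 10^8 m³/yr = 4.986 × 10^5 m³/d
ΔV = Q × t = 4.986 × 10^5 m³/d × 60 d = 2.992 × 10^7 m³
Δh = ΔV / (Sy × A) = 2.992 × 10^7 / (0.23 × 1.526 × 10^7) = 8.526 m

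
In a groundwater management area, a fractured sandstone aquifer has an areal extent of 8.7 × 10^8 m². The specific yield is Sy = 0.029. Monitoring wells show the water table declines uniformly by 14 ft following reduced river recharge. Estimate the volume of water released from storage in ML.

Δh = 14 ft = 4.267 m
ΔV = Sy × A × Δh = 0.029 × 8.7 × 10^8 m² × 4.267 m = 1.077 × 10^8 m³
ΔV = 1.077 × 10^8 m³ = 1.077 × 10^5 ML

ΔV ≈ 1.08 × 10^5 ML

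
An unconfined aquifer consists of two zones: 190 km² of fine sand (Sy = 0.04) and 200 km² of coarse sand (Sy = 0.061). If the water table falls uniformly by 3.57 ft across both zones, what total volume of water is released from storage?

ΔV ≈ 2.15 × 10^7 m³

A₁ = 190 km² = 1.9 × 10^8 m²; A₂ = 200 km² = 2 × 10^8 m²
Δh = 3.57 ft = 1.088 m
ΔV₁ = 0.04 × 1.9 × 10^8 × 1.088 = 8.27 × 10^6 m³
ΔV₂ = 0.061 × 2 × 10^8 × 1.088 = 1.328 × 10^7 m³
ΔV = ΔV₁ + ΔV₂ = 2.155 × 10^7 m³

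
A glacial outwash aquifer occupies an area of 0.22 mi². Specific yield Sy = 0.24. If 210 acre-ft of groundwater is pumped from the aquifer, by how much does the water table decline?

Δh ≈ 1.89 m

A = 0.22 mi² = 5.698 × 10^5 m²
ΔV = 210 acre-ft = 2.59 × 10^5 m³
Δh = ΔV / (Sy × A) = 2.59 × 10^5 m³ / (0.24 × 5.698 × 10^5 m²) = 1.894 m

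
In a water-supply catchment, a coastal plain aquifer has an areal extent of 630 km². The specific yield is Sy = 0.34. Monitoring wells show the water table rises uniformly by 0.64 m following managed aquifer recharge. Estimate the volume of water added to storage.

A = 630 km² = 6.3 × 10^8 m²
ΔV = Sy × A × Δh = 0.34 × 6.3 × 10^8 m² × 0.64 m = 1.371 × 10^8 m³

ΔV ≈ 1.37 × 10^8 m³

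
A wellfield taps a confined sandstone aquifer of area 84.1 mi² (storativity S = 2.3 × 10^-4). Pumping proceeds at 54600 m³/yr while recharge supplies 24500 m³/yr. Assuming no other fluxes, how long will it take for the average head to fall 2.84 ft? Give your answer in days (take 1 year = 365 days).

t ≈ 526 days

A = 84.1 mi² = 2.178 × 10^8 m²
Δh = 2.84 ft = 0.8656 m
ΔV = S × A × Δh = 2.3 × 10^-4 × 2.178 × 10^8 × 0.8656 = 43370 m³
Net withdrawal = 54600 − 24500 = 30100 m³/yr = 82.47 m³/d
t = ΔV / Q = 43370 m³ / 82.47 m³/d = 525.9 d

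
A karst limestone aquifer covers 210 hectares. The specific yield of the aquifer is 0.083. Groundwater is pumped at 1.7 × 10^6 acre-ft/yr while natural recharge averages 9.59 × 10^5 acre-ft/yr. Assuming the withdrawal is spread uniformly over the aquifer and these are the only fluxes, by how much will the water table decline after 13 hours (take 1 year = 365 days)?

A = 210 hectares = 2.1 × 10^6 m²
Net abstraction = 1.7 × 10^6 − 9.59 × 10^5 = 7.41 × 10^5 acre-ft/yr
Q_net = 7.41 × 10^5 acre-ft/yr = 2.504 × 10^6 m³/d
t = 13 hours = 0.5417 d
ΔV = Q × t = 2.504 × 10^6 m³/d × 0.5417 d = 1.356 × 10^6 m³
Δh = ΔV / (Sy × A) = 1.356 × 10^6 / (0.083 × 2.1 × 10^6) = 7.782 m

Δh ≈ 7.78 m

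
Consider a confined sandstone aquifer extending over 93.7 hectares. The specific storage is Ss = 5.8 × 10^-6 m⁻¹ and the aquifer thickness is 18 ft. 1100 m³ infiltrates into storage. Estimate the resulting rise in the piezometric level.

Δh ≈ 36.9 m

b = 18 ft = 5.486 m
S = Ss × b = 5.8 × 10^-6 m⁻¹ × 5.486 m = 3.182 × 10^-5
A = 93.7 hectares = 9.37 × 10^5 m²
Δh = ΔV / (S × A) = 1100 m³ / (3.182 × 10^-5 × 9.37 × 10^5 m²) = 36.89 m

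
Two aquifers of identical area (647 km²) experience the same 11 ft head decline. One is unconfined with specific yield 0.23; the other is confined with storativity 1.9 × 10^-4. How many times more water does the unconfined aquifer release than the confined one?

A = 647 km² = 6.47 × 10^8 m²
Δh = 11 ft = 3.353 m
Unconfined: ΔV_u = Sy × A × Δh = 0.23 × 6.47 × 10^8 × 3.353 = 4.989 × 10^8 m³
Confined: ΔV_c = S × A × Δh = 1.9 × 10^-4 × 6.47 × 10^8 × 3.353 = 4.122 × 10^5 m³
Ratio = ΔV_u / ΔV_c = Sy / S = 0.23 / 1.9 × 10^-4 = 1211

ΔV_u / ΔV_c ≈ 1210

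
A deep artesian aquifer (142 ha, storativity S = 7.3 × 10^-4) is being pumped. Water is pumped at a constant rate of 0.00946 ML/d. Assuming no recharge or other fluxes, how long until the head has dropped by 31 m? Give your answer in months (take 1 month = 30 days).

t ≈ 113 months

A = 142 ha = 1.42 × 10^6 m²
ΔV = S × A × Δh = 7.3 × 10^-4 × 1.42 × 10^6 × 31 = 32130 m³
Q = 0.00946 ML/d = 9.46 m³/d
t = ΔV / Q = 32130 m³ / 9.46 m³/d = 3397 d
t = 3397 d ≈ 113.2 months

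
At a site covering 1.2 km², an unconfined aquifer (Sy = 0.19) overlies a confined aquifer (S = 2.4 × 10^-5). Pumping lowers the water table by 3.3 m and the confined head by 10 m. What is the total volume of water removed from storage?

ΔV ≈ 7.53 × 10^5 m³

A = 1.2 km² = 1.2 × 10^6 m²
Unconfined: ΔV_u = Sy × A × Δh_u = 0.19 × 1.2 × 10^6 × 3.3 = 7.524 × 10^5 m³
Confined: ΔV_c = S × A × Δh_c = 2.4 × 10^-5 × 1.2 × 10^6 × 10 = 288 m³
Total ΔV = 7.524 × 10^5 + 288 = 7.527 × 10^5 m³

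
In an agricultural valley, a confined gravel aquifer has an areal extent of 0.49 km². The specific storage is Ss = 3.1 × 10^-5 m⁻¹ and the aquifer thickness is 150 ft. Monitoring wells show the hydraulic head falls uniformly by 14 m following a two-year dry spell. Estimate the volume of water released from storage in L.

ΔV ≈ 9.72 × 10^6 L

b = 150 ft = 45.72 m
S = Ss × b = 3.1 × 10^-5 m⁻¹ × 45.72 m = 1.417 × 10^-3
A = 0.49 km² = 4.9 × 10^5 m²
ΔV = S × A × Δh = 0.001417 × 4.9 × 10^5 m² × 14 m = 9723 m³
ΔV = 9723 m³ = 9.723 × 10^6 L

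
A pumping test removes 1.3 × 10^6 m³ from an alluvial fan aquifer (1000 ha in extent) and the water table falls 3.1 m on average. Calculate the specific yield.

A = 1000 ha = 1 × 10^7 m²
Sy = ΔV / (A × Δh) = 1.3 × 10^6 m³ / (1 × 10^7 m² × 3.1 m) = 0.04194

Sy ≈ 0.042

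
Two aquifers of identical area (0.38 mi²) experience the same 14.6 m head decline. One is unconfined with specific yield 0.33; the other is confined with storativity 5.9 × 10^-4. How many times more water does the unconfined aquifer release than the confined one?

ΔV_u / ΔV_c ≈ 559

A = 0.38 mi² = 9.842 × 10^5 m²
Unconfined: ΔV_u = Sy × A × Δh = 0.33 × 9.842 × 10^5 × 14.6 = 4.742 × 10^6 m³
Confined: ΔV_c = S × A × Δh = 5.9 × 10^-4 × 9.842 × 10^5 × 14.6 = 8478 m³
Ratio = ΔV_u / ΔV_c = Sy / S = 0.33 / 5.9 × 10^-4 = 559.3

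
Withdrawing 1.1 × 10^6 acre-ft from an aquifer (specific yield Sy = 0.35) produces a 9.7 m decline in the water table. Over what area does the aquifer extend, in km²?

A ≈ 400 km²

ΔV = 1.1 × 10^6 acre-ft = 1.357 × 10^9 m³
A = ΔV / (Sy × Δh) = 1.357 × 10^9 / (0.35 × 9.7) = 3.997 × 10^8 m²
A = 3.997 × 10^8 m² = 399.7 km²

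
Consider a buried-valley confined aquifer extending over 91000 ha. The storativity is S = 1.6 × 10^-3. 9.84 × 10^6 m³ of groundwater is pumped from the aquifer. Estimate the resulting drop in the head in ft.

Δh ≈ 22.2 ft

A = 91000 ha = 9.1 × 10^8 m²
Δh = ΔV / (S × A) = 9.84 × 10^6 m³ / (0.0016 × 9.1 × 10^8 m²) = 6.758 m
Δh = 6.758 m = 22.17 ft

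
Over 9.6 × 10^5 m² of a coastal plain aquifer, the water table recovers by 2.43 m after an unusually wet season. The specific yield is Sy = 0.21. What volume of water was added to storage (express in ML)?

ΔV ≈ 490 ML

ΔV = Sy × A × Δh = 0.21 × 9.6 × 10^5 m² × 2.43 m = 4.899 × 10^5 m³
ΔV = 4.899 × 10^5 m³ = 489.9 ML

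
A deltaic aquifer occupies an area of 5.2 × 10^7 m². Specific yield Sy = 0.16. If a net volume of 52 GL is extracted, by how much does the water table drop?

ΔV = 52 GL = 5.2 × 10^7 m³
Δh = ΔV / (Sy × A) = 5.2 × 10^7 m³ / (0.16 × 5.2 × 10^7 m²) = 6.25 m

Δh ≈ 6.25 m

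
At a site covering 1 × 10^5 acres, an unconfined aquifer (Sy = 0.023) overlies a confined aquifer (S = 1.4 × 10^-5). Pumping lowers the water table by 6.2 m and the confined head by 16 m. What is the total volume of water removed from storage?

ΔV ≈ 5.78 × 10^7 m³

A = 1 × 10^5 acres = 4.047 × 10^8 m²
Unconfined: ΔV_u = Sy × A × Δh_u = 0.023 × 4.047 × 10^8 × 6.2 = 5.771 × 10^7 m³
Confined: ΔV_c = S × A × Δh_c = 1.4 × 10^-5 × 4.047 × 10^8 × 16 = 90650 m³
Total ΔV = 5.771 × 10^7 + 90650 = 5.78 × 10^7 m³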